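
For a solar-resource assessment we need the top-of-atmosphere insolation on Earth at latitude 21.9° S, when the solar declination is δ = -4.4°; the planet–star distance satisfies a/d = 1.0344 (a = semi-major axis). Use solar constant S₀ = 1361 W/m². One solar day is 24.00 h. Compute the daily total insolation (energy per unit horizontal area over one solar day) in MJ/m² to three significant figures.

cos H₀ = −tan(-21.9°) tan(-4.400°) = -0.0309, H₀ = 1.6017 rad.
Bracket: H₀ sin φ sin δ + cos φ cos δ sin H₀ = 1.6017×-0.37299×-0.07672 + 0.92784×0.99705×0.99952 = 0.045834 + 0.924659 = 0.970493.
Inverse-square distance factor (a/d)² = 1.0344² = 1.069983.
Q̄ = (S₀/π) × 1.069983 × [bracket] = (1361/π) × 1.069983 × 0.970493 = 449.86 W/m².
Daily total = Q̄ × 24.00 h × 3600 s/h = 449.86 × 24.00 × 3600 / 10⁶ = 38.87 MJ/m².

38.9 MJ/m²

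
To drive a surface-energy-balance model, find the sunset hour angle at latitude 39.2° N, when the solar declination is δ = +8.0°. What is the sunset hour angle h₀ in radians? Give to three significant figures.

cos h₀ = −tan ϕ · tan δ = −tan(+39.2°) × tan(+8.000°) = -0.1146, so h₀ = 1.6857 rad = 96.58°.

h₀ = 1.69 rad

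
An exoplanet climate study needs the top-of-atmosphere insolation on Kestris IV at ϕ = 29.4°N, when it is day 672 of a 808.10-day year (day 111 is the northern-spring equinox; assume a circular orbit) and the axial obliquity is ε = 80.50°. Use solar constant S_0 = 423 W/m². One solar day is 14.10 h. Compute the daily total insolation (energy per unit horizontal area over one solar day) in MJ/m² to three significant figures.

Solar longitude: L_s = 360° × (672 − 111)/808.10 = 249.920°.
sin δ = sin 80.50° × sin 249.920° = -0.92633, so δ = -67.870°.
cos h₀ = −tan(+29.4°) tan(-67.870°) = 1.3856 ≥ 1 ⇒ polar night, h₀ = 0 and Q̄ = 0.
Daily total = Q̄ × 14.10 h × 3600 s/h = 0.00 MJ/m².

0.00 MJ/m²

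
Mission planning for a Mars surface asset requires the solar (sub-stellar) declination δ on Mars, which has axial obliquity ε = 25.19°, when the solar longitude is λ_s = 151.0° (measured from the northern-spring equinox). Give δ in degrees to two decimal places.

δ = +11.91°

sin δ = sin ε · sin λ_s = sin 25.19° × sin 151.0° = 0.206345.
δ = arcsin(0.206345) = +11.91°.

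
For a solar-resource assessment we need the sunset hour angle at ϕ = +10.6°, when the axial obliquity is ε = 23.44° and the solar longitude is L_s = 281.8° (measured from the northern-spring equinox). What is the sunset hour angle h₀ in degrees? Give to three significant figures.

Solar declination: sin δ = sin ε · sin L_s = sin 23.44° × sin 281.8° = -0.38938, so δ = -22.916°.
cos h₀ = −tan ϕ · tan δ = −tan(+10.6°) × tan(-22.916°) = 0.0791, so h₀ = 1.4916 rad = 85.46°.

h₀ = 85.5°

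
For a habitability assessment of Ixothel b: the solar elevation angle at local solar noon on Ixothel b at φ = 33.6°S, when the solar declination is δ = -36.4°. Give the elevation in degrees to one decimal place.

At local noon the hour angle is zero, so the zenith angle equals |φ − δ| = |-33.6° − (-36.400°)| = 2.800°.
Elevation = 90° − 2.800° = 87.2°.

87.2°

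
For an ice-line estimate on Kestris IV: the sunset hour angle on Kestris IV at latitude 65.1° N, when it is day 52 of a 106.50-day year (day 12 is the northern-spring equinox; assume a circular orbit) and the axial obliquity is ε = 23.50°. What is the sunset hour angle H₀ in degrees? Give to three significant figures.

Solar longitude: λ_s = 360° × (52 − 12)/106.50 = 135.211°.
sin δ = sin 23.50° × sin 135.211° = 0.28092, so δ = +16.315°.
cos H₀ = −tan φ · tan δ = −tan(+65.1°) × tan(+16.315°) = -0.6306, so H₀ = 2.2531 rad = 129.09°.

H₀ = 129°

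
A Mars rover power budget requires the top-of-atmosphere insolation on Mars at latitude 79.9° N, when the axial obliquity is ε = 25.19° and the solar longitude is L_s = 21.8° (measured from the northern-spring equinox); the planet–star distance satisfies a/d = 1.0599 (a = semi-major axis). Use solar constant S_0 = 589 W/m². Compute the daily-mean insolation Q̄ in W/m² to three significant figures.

Q̄ ≈ 104 W/m²

Solar declination: sin δ = sin ε · sin L_s = sin 25.19° × sin 21.8° = 0.15806, so δ = +9.094°.
cos h₀ = −tan(+79.9°) tan(+9.094°) = -0.8987, h₀ = 2.6875 rad.
Bracket: h₀ sin ϕ sin δ + cos ϕ cos δ sin h₀ = 2.6875×0.98450×0.15806 + 0.17537×0.98743×0.43866 = 0.418202 + 0.075961 = 0.494163.
Inverse-square distance factor (a/d)² = 1.0599² = 1.123388.
Q̄ = (S_0/π) × 1.123388 × [bracket] = (589/π) × 1.123388 × 0.494163 = 104.1 W/m².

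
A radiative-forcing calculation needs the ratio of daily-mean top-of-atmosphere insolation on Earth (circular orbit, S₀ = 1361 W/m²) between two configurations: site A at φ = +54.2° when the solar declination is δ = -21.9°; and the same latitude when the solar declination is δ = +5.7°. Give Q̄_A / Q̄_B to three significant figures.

Q̄_A / Q̄_B ≈ 0.216

— Configuration A (φ=+54.2°):
cos H₀ = −tan(+54.2°) tan(-21.900°) = 0.5574, H₀ = 0.9796 rad.
Bracket: H₀ sin φ sin δ + cos φ cos δ sin H₀ = 0.9796×0.81106×-0.37299 + 0.58496×0.92784×0.83026 = -0.296346 + 0.450623 = 0.154277.
Q̄ = (S₀/π) × [bracket] = (1361/π) × 0.154277 = 66.836 W/m².
— Configuration B (φ=+54.2°):
cos H₀ = −tan(+54.2°) tan(+5.700°) = -0.1384, H₀ = 1.7096 rad.
Bracket: H₀ sin φ sin δ + cos φ cos δ sin H₀ = 1.7096×0.81106×0.09932 + 0.58496×0.99506×0.99038 = 0.137716 + 0.576471 = 0.714187.
Q̄ = (S₀/π) × [bracket] = (1361/π) × 0.714187 = 309.40 W/m².
Ratio Q̄_A / Q̄_B = 66.836 / 309.40 = 0.2160.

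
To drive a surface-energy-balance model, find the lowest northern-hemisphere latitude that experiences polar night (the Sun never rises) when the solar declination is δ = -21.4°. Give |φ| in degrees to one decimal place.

|φ| = 68.6°

Polar night requires cos H₀ = −tan φ tan δ ≥ 1, i.e. tan φ tan δ ≤ −1.
The boundary is |tan φ| · |tan δ| = 1, so |φ| = 90° − |δ| = 90° − 21.4° = 68.6° in the northern hemisphere.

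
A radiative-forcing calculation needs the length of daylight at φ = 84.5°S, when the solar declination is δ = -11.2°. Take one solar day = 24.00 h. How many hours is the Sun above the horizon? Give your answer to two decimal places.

24.00 h

Sunrise equation: cos H₀ = −tan φ · tan δ = -2.0564 ≤ −1, so the Sun never sets (polar day) and H₀ = π.
Daylight = 2H₀/(2π) × 24.00 h = (3.1416/π) × 24.00 = 24.00 h.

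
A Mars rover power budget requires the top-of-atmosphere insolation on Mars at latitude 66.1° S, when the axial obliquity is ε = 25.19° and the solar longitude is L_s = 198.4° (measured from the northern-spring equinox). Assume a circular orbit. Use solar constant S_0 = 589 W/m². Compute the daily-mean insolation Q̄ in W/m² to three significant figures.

Solar declination: sin δ = sin ε · sin L_s = sin 25.19° × sin 198.4° = -0.13435, so δ = -7.721°.
cos h₀ = −tan(-66.1°) tan(-7.721°) = -0.3059, h₀ = 1.8817 rad.
Bracket: h₀ sin ϕ sin δ + cos ϕ cos δ sin h₀ = 1.8817×-0.91425×-0.13435 + 0.40514×0.99093×0.95205 = 0.231128 + 0.382215 = 0.613343.
Q̄ = (S_0/π) × [bracket] = (589/π) × 0.613343 = 115.0 W/m².

Q̄ ≈ 115 W/m²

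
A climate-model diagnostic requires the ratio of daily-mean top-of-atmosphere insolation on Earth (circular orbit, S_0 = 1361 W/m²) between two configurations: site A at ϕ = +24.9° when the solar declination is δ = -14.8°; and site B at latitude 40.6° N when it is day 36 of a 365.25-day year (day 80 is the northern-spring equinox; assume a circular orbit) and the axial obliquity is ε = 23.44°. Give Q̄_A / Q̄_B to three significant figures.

— Configuration A (ϕ=+24.9°):
cos h₀ = −tan(+24.9°) tan(-14.800°) = 0.1226, h₀ = 1.4478 rad.
Bracket: h₀ sin ϕ sin δ + cos ϕ cos δ sin h₀ = 1.4478×0.42104×-0.25545 + 0.90704×0.96682×0.99245 = -0.155718 + 0.870323 = 0.714605.
Q̄ = (S_0/π) × [bracket] = (1361/π) × 0.714605 = 309.58 W/m².
— Configuration B (ϕ=+40.6°):
Solar longitude: L_s = 360° × (36 − 80)/365.25 = -43.368°, i.e. -43.368° + 360° = 316.632°.
sin δ = sin 23.44° × sin 316.632° = -0.27315, so δ = -15.852°.
cos h₀ = −tan(+40.6°) tan(-15.852°) = 0.2434, h₀ = 1.3250 rad.
Bracket: h₀ sin ϕ sin δ + cos ϕ cos δ sin h₀ = 1.3250×0.65077×-0.27315 + 0.75927×0.96197×0.96993 = -0.235529 + 0.708432 = 0.472903.
Q̄ = (S_0/π) × [bracket] = (1361/π) × 0.472903 = 204.87 W/m².
Ratio Q̄_A / Q̄_B = 309.58 / 204.87 = 1.511.

Q̄_A / Q̄_B ≈ 1.51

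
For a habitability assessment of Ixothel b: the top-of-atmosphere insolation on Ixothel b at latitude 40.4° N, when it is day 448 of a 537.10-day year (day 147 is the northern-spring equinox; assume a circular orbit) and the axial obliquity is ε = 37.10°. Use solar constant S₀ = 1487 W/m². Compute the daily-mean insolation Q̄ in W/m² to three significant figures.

Solar longitude: λ_s = 360° × (448 − 147)/537.10 = 201.750°.
sin δ = sin 37.10° × sin 201.750° = -0.22352, so δ = -12.916°.
cos H₀ = −tan(+40.4°) tan(-12.916°) = 0.1952, H₀ = 1.3744 rad.
Bracket: H₀ sin φ sin δ + cos φ cos δ sin H₀ = 1.3744×0.64812×-0.22352 + 0.76154×0.97470×0.98077 = -0.199106 + 0.727999 = 0.528893.
Q̄ = (S₀/π) × [bracket] = (1487/π) × 0.528893 = 250.3 W/m².

Q̄ ≈ 250 W/m²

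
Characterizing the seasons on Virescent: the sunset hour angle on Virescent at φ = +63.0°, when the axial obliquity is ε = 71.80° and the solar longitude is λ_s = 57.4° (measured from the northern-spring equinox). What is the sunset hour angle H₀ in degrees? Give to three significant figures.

Solar declination: sin δ = sin ε · sin λ_s = sin 71.80° × sin 57.4° = 0.80031, so δ = +53.159°.
Sunrise equation: cos H₀ = −tan φ · tan δ = -2.6196 ≤ −1, so the host star never sets (polar day) and H₀ = π.

H₀ = 180°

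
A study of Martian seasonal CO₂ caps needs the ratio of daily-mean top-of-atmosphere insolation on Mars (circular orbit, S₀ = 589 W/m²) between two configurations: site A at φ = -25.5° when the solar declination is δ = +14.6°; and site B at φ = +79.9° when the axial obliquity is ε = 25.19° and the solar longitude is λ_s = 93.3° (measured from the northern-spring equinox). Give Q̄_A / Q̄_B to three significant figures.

Q̄_A / Q̄_B ≈ 0.540

— Configuration A (φ=-25.5°):
cos H₀ = −tan(-25.5°) tan(+14.600°) = 0.1242, H₀ = 1.4462 rad.
Bracket: H₀ sin φ sin δ + cos φ cos δ sin H₀ = 1.4462×-0.43051×0.25207 + 0.90259×0.96771×0.99225 = -0.156940 + 0.866676 = 0.709736.
Q̄ = (S₀/π) × [bracket] = (589/π) × 0.709736 = 133.06 W/m².
— Configuration B (φ=+79.9°):
Solar declination: sin δ = sin ε · sin λ_s = sin 25.19° × sin 93.3° = 0.42492, so δ = +25.145°.
cos H₀ = −tan(+79.9°) tan(+25.145°) = -2.6352 ≤ −1 ⇒ polar day, H₀ = π.
Bracket: H₀ sin φ sin δ + cos φ cos δ sin H₀ = 3.1416×0.98450×0.42492 + 0.17537×0.90523×0.00000 = 1.314237 + 0.000000 = 1.314237.
Q̄ = (S₀/π) × [bracket] = (589/π) × 1.314237 = 246.40 W/m².
Ratio Q̄_A / Q̄_B = 133.06 / 246.40 = 0.5400.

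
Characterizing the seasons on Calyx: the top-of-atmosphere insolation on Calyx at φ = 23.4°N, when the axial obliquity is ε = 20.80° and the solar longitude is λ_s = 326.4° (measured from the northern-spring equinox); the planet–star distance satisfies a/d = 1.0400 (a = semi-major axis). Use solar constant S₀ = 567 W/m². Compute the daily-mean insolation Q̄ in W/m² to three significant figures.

Solar declination: sin δ = sin ε · sin λ_s = sin 20.80° × sin 326.4° = -0.19651, so δ = -11.333°.
cos H₀ = −tan(+23.4°) tan(-11.333°) = 0.0867, H₀ = 1.4840 rad.
Bracket: H₀ sin φ sin δ + cos φ cos δ sin H₀ = 1.4840×0.39715×-0.19651 + 0.91775×0.98050×0.99623 = -0.115817 + 0.896461 = 0.780644.
Inverse-square distance factor (a/d)² = 1.0400² = 1.081600.
Q̄ = (S₀/π) × 1.081600 × [bracket] = (567/π) × 1.081600 × 0.780644 = 152.4 W/m².

Q̄ ≈ 152 W/m²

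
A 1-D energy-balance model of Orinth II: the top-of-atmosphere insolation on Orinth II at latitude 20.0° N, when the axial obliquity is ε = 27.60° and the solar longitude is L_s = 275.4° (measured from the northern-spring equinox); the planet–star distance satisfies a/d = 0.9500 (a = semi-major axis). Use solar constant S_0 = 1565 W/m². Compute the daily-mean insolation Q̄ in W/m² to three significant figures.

Solar declination: sin δ = sin ε · sin L_s = sin 27.60° × sin 275.4° = -0.46124, so δ = -27.467°.
cos h₀ = −tan(+20.0°) tan(-27.467°) = 0.1892, h₀ = 1.3804 rad.
Bracket: h₀ sin ϕ sin δ + cos ϕ cos δ sin h₀ = 1.3804×0.34202×-0.46124 + 0.93969×0.88728×0.98194 = -0.217763 + 0.818710 = 0.600947.
Inverse-square distance factor (a/d)² = 0.9500² = 0.902500.
Q̄ = (S_0/π) × 0.902500 × [bracket] = (1565/π) × 0.902500 × 0.600947 = 270.2 W/m².

Q̄ ≈ 270 W/m²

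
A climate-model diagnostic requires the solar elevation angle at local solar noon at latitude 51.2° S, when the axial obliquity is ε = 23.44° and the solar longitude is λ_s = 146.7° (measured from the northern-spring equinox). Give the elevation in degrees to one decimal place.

Solar declination: sin δ = sin ε · sin λ_s = sin 23.44° × sin 146.7° = 0.21839, so δ = +12.615°.
At local noon the hour angle is zero, so the zenith angle equals |φ − δ| = |-51.2° − (+12.615°)| = 63.815°.
Elevation = 90° − 63.815° = 26.2°.

26.2°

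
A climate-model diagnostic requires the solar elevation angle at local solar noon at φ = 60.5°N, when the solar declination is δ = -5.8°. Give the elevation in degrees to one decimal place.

At local noon the hour angle is zero, so the zenith angle equals |φ − δ| = |+60.5° − (-5.800°)| = 66.300°.
Elevation = 90° − 66.300° = 23.7°.

23.7°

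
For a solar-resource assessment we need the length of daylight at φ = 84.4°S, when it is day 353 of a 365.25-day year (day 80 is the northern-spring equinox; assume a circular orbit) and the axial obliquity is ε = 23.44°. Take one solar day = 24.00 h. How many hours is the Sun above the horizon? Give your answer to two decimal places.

Solar longitude: λ_s = 360° × (353 − 80)/365.25 = 269.076°.
sin δ = sin 23.44° × sin 269.076° = -0.39774, so δ = -23.437°.
Sunrise equation: cos H₀ = −tan φ · tan δ = -4.4212 ≤ −1, so the Sun never sets (polar day) and H₀ = π.
Daylight = 2H₀/(2π) × 24.00 h = (3.1416/π) × 24.00 = 24.00 h.

24.00 h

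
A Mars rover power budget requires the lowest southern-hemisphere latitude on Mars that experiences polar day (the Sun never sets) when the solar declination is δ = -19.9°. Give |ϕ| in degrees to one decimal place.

Polar day requires cos h₀ = −tan ϕ tan δ ≤ −1, i.e. tan ϕ tan δ ≥ 1.
The boundary is |tan ϕ| · |tan δ| = 1, so |ϕ| = 90° − |δ| = 90° − 19.9° = 70.1° in the southern hemisphere.

|ϕ| = 70.1°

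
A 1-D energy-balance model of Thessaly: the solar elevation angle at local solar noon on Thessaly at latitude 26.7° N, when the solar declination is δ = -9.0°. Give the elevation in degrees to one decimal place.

At local noon the hour angle is zero, so the zenith angle equals |φ − δ| = |+26.7° − (-9.000°)| = 35.700°.
Elevation = 90° − 35.700° = 54.3°.

54.3°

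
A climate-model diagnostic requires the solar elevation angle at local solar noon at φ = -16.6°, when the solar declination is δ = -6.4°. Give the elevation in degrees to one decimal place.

79.8°

At local noon the hour angle is zero, so the zenith angle equals |φ − δ| = |-16.6° − (-6.400°)| = 10.200°.
Elevation = 90° − 10.200° = 79.8°.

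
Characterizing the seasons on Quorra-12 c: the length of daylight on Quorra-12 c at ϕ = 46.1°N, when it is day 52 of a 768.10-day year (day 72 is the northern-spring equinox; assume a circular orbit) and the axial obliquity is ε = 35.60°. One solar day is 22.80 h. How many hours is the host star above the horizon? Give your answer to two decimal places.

Solar longitude: L_s = 360° × (52 − 72)/768.10 = -9.374°, i.e. -9.374° + 360° = 350.626°.
sin δ = sin 35.60° × sin 350.626° = -0.09481, so δ = -5.441°.
cos h₀ = −tan ϕ · tan δ = −tan(+46.1°) × tan(-5.441°) = 0.0990, so h₀ = 1.4717 rad = 84.32°.
Daylight = 2h₀/(2π) × 22.80 h = (1.4717/π) × 22.80 = 10.68 h.

10.68 h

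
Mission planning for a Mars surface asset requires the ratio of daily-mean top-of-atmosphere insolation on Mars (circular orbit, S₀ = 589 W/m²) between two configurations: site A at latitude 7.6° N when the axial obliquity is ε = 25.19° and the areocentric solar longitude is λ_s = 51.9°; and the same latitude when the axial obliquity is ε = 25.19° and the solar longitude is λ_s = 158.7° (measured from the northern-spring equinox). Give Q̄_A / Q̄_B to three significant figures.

— Configuration A (φ=+7.6°):
sin δ = sin 25.19° × sin 51.9° = 0.33494, so δ = +19.569°.
cos H₀ = −tan(+7.6°) tan(+19.569°) = -0.0474, H₀ = 1.6182 rad.
Bracket: H₀ sin φ sin δ + cos φ cos δ sin H₀ = 1.6182×0.13226×0.33494 + 0.99122×0.94224×0.99887 = 0.071685 + 0.932912 = 1.004597.
Q̄ = (S₀/π) × [bracket] = (589/π) × 1.004597 = 188.35 W/m².
— Configuration B (φ=+7.6°):
Solar declination: sin δ = sin ε · sin λ_s = sin 25.19° × sin 158.7° = 0.15461, so δ = +8.894°.
cos H₀ = −tan(+7.6°) tan(+8.894°) = -0.0209, H₀ = 1.5917 rad.
Bracket: H₀ sin φ sin δ + cos φ cos δ sin H₀ = 1.5917×0.13226×0.15461 + 0.99122×0.98798×0.99978 = 0.032548 + 0.979090 = 1.011638.
Q̄ = (S₀/π) × [bracket] = (589/π) × 1.011638 = 189.67 W/m².
Ratio Q̄_A / Q̄_B = 188.35 / 189.67 = 0.9930.

Q̄_A / Q̄_B ≈ 0.993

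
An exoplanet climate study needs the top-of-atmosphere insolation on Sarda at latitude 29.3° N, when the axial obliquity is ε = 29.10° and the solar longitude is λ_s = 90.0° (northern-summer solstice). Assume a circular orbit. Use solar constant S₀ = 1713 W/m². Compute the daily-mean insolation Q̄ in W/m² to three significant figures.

Q̄ ≈ 640 W/m²

Solar declination: sin δ = sin ε · sin λ_s = sin 29.10° × sin 90.0° = 0.48634, so δ = +29.100°.
cos H₀ = −tan(+29.3°) tan(+29.100°) = -0.3123, H₀ = 1.8885 rad.
Bracket: H₀ sin φ sin δ + cos φ cos δ sin H₀ = 1.8885×0.48938×0.48634 + 0.87207×0.87377×0.94997 = 0.449473 + 0.723866 = 1.173339.
Q̄ = (S₀/π) × [bracket] = (1713/π) × 1.173339 = 639.8 W/m².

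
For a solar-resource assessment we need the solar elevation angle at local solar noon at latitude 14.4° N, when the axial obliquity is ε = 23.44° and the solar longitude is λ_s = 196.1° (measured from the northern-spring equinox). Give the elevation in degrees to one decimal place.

Solar declination: sin δ = sin ε · sin λ_s = sin 23.44° × sin 196.1° = -0.11031, so δ = -6.333°.
At local noon the hour angle is zero, so the zenith angle equals |φ − δ| = |+14.4° − (-6.333°)| = 20.733°.
Elevation = 90° − 20.733° = 69.3°.

69.3°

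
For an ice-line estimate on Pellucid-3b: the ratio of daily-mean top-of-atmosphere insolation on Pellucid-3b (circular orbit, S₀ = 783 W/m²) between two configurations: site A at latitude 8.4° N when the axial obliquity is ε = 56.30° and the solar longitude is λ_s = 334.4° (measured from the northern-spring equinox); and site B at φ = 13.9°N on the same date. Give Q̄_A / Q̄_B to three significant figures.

— Configuration A (φ=+8.4°):
Solar declination: sin δ = sin ε · sin λ_s = sin 56.30° × sin 334.4° = -0.35948, so δ = -21.068°.
cos H₀ = −tan(+8.4°) tan(-21.068°) = 0.0569, H₀ = 1.5139 rad.
Bracket: H₀ sin φ sin δ + cos φ cos δ sin H₀ = 1.5139×0.14608×-0.35948 + 0.98927×0.93315×0.99838 = -0.079499 + 0.921642 = 0.842143.
Q̄ = (S₀/π) × [bracket] = (783/π) × 0.842143 = 209.89 W/m².
— Configuration B (φ=+13.9°):
cos H₀ = −tan(+13.9°) tan(-21.068°) = 0.0953, H₀ = 1.4753 rad.
Bracket: H₀ sin φ sin δ + cos φ cos δ sin H₀ = 1.4753×0.24023×-0.35948 + 0.97072×0.93315×0.99545 = -0.127404 + 0.901706 = 0.774302.
Q̄ = (S₀/π) × [bracket] = (783/π) × 0.774302 = 192.98 W/m².
Ratio Q̄_A / Q̄_B = 209.89 / 192.98 = 1.088.

Q̄_A / Q̄_B ≈ 1.09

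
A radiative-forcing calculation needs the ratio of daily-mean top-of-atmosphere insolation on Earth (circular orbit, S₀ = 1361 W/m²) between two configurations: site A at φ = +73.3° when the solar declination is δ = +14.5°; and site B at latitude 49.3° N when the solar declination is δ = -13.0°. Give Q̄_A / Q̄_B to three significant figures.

— Configuration A (φ=+73.3°):
cos H₀ = −tan(+73.3°) tan(+14.500°) = -0.8620, H₀ = 2.6100 rad.
Bracket: H₀ sin φ sin δ + cos φ cos δ sin H₀ = 2.6100×0.95782×0.25038 + 0.28736×0.96815×0.50688 = 0.625928 + 0.141018 = 0.766946.
Q̄ = (S₀/π) × [bracket] = (1361/π) × 0.766946 = 332.26 W/m².
— Configuration B (φ=+49.3°):
cos H₀ = −tan(+49.3°) tan(-13.000°) = 0.2684, H₀ = 1.2991 rad.
Bracket: H₀ sin φ sin δ + cos φ cos δ sin H₀ = 1.2991×0.75813×-0.22495 + 0.65210×0.97437×0.96331 = -0.221550 + 0.612074 = 0.390524.
Q̄ = (S₀/π) × [bracket] = (1361/π) × 0.390524 = 169.18 W/m².
Ratio Q̄_A / Q̄_B = 332.26 / 169.18 = 1.964.

Q̄_A / Q̄_B ≈ 1.96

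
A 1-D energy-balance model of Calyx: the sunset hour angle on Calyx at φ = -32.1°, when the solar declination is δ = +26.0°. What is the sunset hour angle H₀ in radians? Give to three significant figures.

H₀ = 1.26 rad

cos H₀ = −tan φ · tan δ = −tan(-32.1°) × tan(+26.000°) = 0.3060, so H₀ = 1.2599 rad = 72.18°.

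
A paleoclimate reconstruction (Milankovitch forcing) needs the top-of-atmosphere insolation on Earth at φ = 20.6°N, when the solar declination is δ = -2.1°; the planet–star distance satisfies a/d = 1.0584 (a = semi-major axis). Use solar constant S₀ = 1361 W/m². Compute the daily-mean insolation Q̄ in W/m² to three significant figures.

Q̄ ≈ 444 W/m²

cos H₀ = −tan(+20.6°) tan(-2.100°) = 0.0138, H₀ = 1.5570 rad.
Bracket: H₀ sin φ sin δ + cos φ cos δ sin H₀ = 1.5570×0.35184×-0.03664 + 0.93606×0.99933×0.99991 = -0.020072 + 0.935349 = 0.915277.
Inverse-square distance factor (a/d)² = 1.0584² = 1.120211.
Q̄ = (S₀/π) × 1.120211 × [bracket] = (1361/π) × 1.120211 × 0.915277 = 444.2 W/m².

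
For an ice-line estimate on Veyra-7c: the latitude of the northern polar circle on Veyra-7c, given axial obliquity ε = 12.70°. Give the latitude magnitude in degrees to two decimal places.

The polar circle is the lowest latitude that experiences at least one full rotation of continuous daylight at the northern-summer solstice; it lies at |φ| = 90° − ε = 90° − 12.70° = 77.30°.

77.30°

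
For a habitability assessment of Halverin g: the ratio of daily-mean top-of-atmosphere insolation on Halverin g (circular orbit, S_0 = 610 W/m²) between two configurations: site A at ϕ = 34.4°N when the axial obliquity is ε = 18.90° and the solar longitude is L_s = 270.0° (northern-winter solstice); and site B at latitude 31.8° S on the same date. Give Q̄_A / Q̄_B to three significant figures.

Q̄_A / Q̄_B ≈ 0.472

— Configuration A (ϕ=+34.4°):
Solar declination: sin δ = sin ε · sin L_s = sin 18.90° × sin 270.0° = -0.32392, so δ = -18.900°.
cos h₀ = −tan(+34.4°) tan(-18.900°) = 0.2344, h₀ = 1.3342 rad.
Bracket: h₀ sin ϕ sin δ + cos ϕ cos δ sin h₀ = 1.3342×0.56497×-0.32392 + 0.82511×0.94609×0.97213 = -0.244165 + 0.758872 = 0.514707.
Q̄ = (S_0/π) × [bracket] = (610/π) × 0.514707 = 99.940 W/m².
— Configuration B (ϕ=-31.8°):
cos h₀ = −tan(-31.8°) tan(-18.900°) = -0.2123, h₀ = 1.7847 rad.
Bracket: h₀ sin ϕ sin δ + cos ϕ cos δ sin h₀ = 1.7847×-0.52696×-0.32392 + 0.84989×0.94609×0.97721 = 0.304636 + 0.785748 = 1.090384.
Q̄ = (S_0/π) × [bracket] = (610/π) × 1.090384 = 211.72 W/m².
Ratio Q̄_A / Q̄_B = 99.940 / 211.72 = 0.4720.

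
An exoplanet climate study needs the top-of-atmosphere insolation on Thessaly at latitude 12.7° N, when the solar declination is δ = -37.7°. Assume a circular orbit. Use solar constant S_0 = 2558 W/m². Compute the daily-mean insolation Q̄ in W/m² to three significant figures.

cos h₀ = −tan(+12.7°) tan(-37.700°) = 0.1742, h₀ = 1.3957 rad.
Bracket: h₀ sin ϕ sin δ + cos ϕ cos δ sin h₀ = 1.3957×0.21985×-0.61153 + 0.97553×0.79122×0.98471 = -0.187645 + 0.760057 = 0.572412.
Q̄ = (S_0/π) × [bracket] = (2558/π) × 0.572412 = 466.1 W/m².

Q̄ ≈ 466 W/m²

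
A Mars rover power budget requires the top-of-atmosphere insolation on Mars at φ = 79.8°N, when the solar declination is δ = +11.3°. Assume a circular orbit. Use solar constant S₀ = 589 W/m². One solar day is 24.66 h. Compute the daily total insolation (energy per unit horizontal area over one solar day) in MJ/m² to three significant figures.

10.1 MJ/m²

cos H₀ = −tan(+79.8°) tan(+11.300°) = -1.1106 ≤ −1 ⇒ polar day, H₀ = π.
Bracket: H₀ sin φ sin δ + cos φ cos δ sin H₀ = 3.1416×0.98420×0.19595 + 0.17708×0.98061×0.00000 = 0.605870 + 0.000000 = 0.605870.
Q̄ = (S₀/π) × [bracket] = (589/π) × 0.605870 = 113.59 W/m².
Daily total = Q̄ × 24.66 h × 3600 s/h = 113.59 × 24.66 × 3600 / 10⁶ = 10.08 MJ/m².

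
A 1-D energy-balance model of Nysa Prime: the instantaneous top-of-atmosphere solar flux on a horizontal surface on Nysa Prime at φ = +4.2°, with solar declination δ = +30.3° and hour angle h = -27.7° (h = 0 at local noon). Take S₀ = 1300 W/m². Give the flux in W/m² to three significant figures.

1.04e+03 W/m²

cos θ_z = sin φ sin δ + cos φ cos δ cos h = 0.036951 + 0.762392 = 0.799343.
Flux = S₀ · cos θ_z = 1300 × 0.799343 = 1039 W/m².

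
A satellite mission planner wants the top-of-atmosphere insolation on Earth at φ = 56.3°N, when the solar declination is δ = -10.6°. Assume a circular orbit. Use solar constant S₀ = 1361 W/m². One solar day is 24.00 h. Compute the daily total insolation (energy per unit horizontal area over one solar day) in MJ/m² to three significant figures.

cos H₀ = −tan(+56.3°) tan(-10.600°) = 0.2806, H₀ = 1.2864 rad.
Bracket: H₀ sin φ sin δ + cos φ cos δ sin H₀ = 1.2864×0.83195×-0.18395 + 0.55484×0.98294×0.95982 = -0.196867 + 0.523461 = 0.326594.
Q̄ = (S₀/π) × [bracket] = (1361/π) × 0.326594 = 141.49 W/m².
Daily total = Q̄ × 24.00 h × 3600 s/h = 141.49 × 24.00 × 3600 / 10⁶ = 12.22 MJ/m².

12.2 MJ/m²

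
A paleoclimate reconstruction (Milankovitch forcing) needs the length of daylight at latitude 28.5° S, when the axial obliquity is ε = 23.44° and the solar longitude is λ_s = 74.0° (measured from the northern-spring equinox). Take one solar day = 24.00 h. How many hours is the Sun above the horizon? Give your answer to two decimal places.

10.27 h

Solar declination: sin δ = sin ε · sin λ_s = sin 23.44° × sin 74.0° = 0.38238, so δ = +22.481°.
cos H₀ = −tan φ · tan δ = −tan(-28.5°) × tan(+22.481°) = 0.2247, so H₀ = 1.3442 rad = 77.02°.
Daylight = 2H₀/(2π) × 24.00 h = (1.3442/π) × 24.00 = 10.27 h.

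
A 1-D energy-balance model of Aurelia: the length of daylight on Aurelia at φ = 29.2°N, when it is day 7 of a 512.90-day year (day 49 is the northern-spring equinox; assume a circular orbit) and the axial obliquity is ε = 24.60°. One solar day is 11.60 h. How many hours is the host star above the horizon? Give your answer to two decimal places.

5.37 h

Solar longitude: λ_s = 360° × (7 − 49)/512.90 = -29.479°, i.e. -29.479° + 360° = 330.521°.
sin δ = sin 24.60° × sin 330.521° = -0.20486, so δ = -11.821°.
cos H₀ = −tan φ · tan δ = −tan(+29.2°) × tan(-11.821°) = 0.1170, so H₀ = 1.4536 rad = 83.28°.
Daylight = 2H₀/(2π) × 11.60 h = (1.4536/π) × 11.60 = 5.37 h.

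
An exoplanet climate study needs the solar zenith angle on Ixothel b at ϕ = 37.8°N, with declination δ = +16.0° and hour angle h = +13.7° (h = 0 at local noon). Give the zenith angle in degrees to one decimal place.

cos θ_z = sin ϕ sin δ + cos ϕ cos δ cos h = 0.168940 + 0.737936 = 0.906876.
θ_z = arccos(0.906876) = 24.9°.

θ_z = 24.9°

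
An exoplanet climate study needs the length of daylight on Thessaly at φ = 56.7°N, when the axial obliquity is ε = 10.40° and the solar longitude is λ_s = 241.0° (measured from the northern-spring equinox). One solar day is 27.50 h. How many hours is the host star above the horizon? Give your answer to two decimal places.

Solar declination: sin δ = sin ε · sin λ_s = sin 10.40° × sin 241.0° = -0.15789, so δ = -9.084°.
cos H₀ = −tan φ · tan δ = −tan(+56.7°) × tan(-9.084°) = 0.2434, so H₀ = 1.3249 rad = 75.91°.
Daylight = 2H₀/(2π) × 27.50 h = (1.3249/π) × 27.50 = 11.60 h.

11.60 h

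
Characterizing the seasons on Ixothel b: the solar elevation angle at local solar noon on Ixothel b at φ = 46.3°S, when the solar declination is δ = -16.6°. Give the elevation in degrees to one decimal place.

60.3°

At local noon the hour angle is zero, so the zenith angle equals |φ − δ| = |-46.3° − (-16.600°)| = 29.700°.
Elevation = 90° − 29.700° = 60.3°.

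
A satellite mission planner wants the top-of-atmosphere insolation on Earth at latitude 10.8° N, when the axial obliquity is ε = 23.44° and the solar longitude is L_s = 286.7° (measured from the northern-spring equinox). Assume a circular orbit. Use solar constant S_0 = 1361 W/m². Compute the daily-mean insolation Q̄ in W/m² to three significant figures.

Solar declination: sin δ = sin ε · sin L_s = sin 23.44° × sin 286.7° = -0.38101, so δ = -22.396°.
cos h₀ = −tan(+10.8°) tan(-22.396°) = 0.0786, h₀ = 1.4921 rad.
Bracket: h₀ sin ϕ sin δ + cos ϕ cos δ sin h₀ = 1.4921×0.18738×-0.38101 + 0.98229×0.92457×0.99691 = -0.106526 + 0.905390 = 0.798864.
Q̄ = (S_0/π) × [bracket] = (1361/π) × 0.798864 = 346.1 W/m².

Q̄ ≈ 346 W/m²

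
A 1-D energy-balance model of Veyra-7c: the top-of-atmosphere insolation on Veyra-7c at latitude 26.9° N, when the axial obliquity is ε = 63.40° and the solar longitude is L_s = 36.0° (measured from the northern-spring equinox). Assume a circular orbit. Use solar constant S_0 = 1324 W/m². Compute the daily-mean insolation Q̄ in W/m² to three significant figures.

Solar declination: sin δ = sin ε · sin L_s = sin 63.40° × sin 36.0° = 0.52557, so δ = +31.707°.
cos h₀ = −tan(+26.9°) tan(+31.707°) = -0.3134, h₀ = 1.8896 rad.
Bracket: h₀ sin ϕ sin δ + cos ϕ cos δ sin h₀ = 1.8896×0.45243×0.52557 + 0.89180×0.85075×0.94962 = 0.449316 + 0.720476 = 1.169792.
Q̄ = (S_0/π) × [bracket] = (1324/π) × 1.169792 = 493.0 W/m².

Q̄ ≈ 493 W/m²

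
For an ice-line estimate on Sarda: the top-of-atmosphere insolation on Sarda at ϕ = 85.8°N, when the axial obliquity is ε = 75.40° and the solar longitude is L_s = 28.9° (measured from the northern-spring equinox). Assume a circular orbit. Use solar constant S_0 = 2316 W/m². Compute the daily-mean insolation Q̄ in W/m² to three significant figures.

Q̄ ≈ 1.08e+03 W/m²

Solar declination: sin δ = sin ε · sin L_s = sin 75.40° × sin 28.9° = 0.46768, so δ = +27.884°.
cos h₀ = −tan(+85.8°) tan(+27.884°) = -7.2051 ≤ −1 ⇒ polar day, h₀ = π.
Bracket: h₀ sin ϕ sin δ + cos ϕ cos δ sin h₀ = 3.1416×0.99731×0.46768 + 0.07324×0.88390×0.00000 = 1.465311 + 0.000000 = 1.465311.
Q̄ = (S_0/π) × [bracket] = (2316/π) × 1.465311 = 1080 W/m².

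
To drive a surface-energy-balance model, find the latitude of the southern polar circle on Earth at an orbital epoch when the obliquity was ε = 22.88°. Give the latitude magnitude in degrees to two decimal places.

67.12°

The polar circle is the lowest latitude that experiences at least one full rotation of continuous darkness at the northern-summer solstice; it lies at |φ| = 90° − ε = 90° − 22.88° = 67.12°.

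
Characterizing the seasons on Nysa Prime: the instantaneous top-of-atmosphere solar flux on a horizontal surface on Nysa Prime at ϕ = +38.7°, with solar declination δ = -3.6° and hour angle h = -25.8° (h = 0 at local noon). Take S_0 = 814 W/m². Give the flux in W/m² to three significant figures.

cos θ_z = sin ϕ sin δ + cos ϕ cos δ cos h = -0.039259 + 0.701250 = 0.661991.
Flux = S_0 · cos θ_z = 814 × 0.661991 = 538.9 W/m².

539 W/m²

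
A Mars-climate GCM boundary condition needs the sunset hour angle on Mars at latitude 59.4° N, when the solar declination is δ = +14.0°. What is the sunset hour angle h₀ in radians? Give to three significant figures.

cos h₀ = −tan ϕ · tan δ = −tan(+59.4°) × tan(+14.000°) = -0.4216, so h₀ = 2.0060 rad = 114.94°.

h₀ = 2.01 rad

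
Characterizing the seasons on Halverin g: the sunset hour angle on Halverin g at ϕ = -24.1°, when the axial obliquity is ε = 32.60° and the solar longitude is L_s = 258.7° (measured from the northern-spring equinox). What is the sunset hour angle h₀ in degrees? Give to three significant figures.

Solar declination: sin δ = sin ε · sin L_s = sin 32.60° × sin 258.7° = -0.52833, so δ = -31.892°.
cos h₀ = −tan ϕ · tan δ = −tan(-24.1°) × tan(-31.892°) = -0.2784, so h₀ = 1.8529 rad = 106.16°.

h₀ = 106°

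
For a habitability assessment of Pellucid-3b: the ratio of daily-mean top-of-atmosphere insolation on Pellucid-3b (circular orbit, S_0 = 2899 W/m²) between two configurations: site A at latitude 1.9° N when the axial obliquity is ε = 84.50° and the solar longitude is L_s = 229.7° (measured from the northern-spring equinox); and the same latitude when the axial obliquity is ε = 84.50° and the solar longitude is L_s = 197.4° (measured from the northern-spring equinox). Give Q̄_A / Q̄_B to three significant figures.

Q̄_A / Q̄_B ≈ 0.651

— Configuration A (ϕ=+1.9°):
Solar declination: sin δ = sin ε · sin L_s = sin 84.50° × sin 229.7° = -0.75916, so δ = -49.390°.
cos h₀ = −tan(+1.9°) tan(-49.390°) = 0.0387, h₀ = 1.5321 rad.
Bracket: h₀ sin ϕ sin δ + cos ϕ cos δ sin h₀ = 1.5321×0.03316×-0.75916 + 0.99945×0.65091×0.99925 = -0.038569 + 0.650064 = 0.611495.
Q̄ = (S_0/π) × [bracket] = (2899/π) × 0.611495 = 564.28 W/m².
— Configuration B (ϕ=+1.9°):
Solar declination: sin δ = sin ε · sin L_s = sin 84.50° × sin 197.4° = -0.29766, so δ = -17.317°.
cos h₀ = −tan(+1.9°) tan(-17.317°) = 0.0103, h₀ = 1.5605 rad.
Bracket: h₀ sin ϕ sin δ + cos ϕ cos δ sin h₀ = 1.5605×0.03316×-0.29766 + 0.99945×0.95467×0.99995 = -0.015403 + 0.954097 = 0.938694.
Q̄ = (S_0/π) × [bracket] = (2899/π) × 0.938694 = 866.21 W/m².
Ratio Q̄_A / Q̄_B = 564.28 / 866.21 = 0.6514.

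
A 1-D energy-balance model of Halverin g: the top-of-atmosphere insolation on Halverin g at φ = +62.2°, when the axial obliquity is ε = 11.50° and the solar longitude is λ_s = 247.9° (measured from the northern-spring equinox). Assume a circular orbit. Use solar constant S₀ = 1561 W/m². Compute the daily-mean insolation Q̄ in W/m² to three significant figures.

Solar declination: sin δ = sin ε · sin λ_s = sin 11.50° × sin 247.9° = -0.18472, so δ = -10.645°.
cos H₀ = −tan(+62.2°) tan(-10.645°) = 0.3565, H₀ = 1.2063 rad.
Bracket: H₀ sin φ sin δ + cos φ cos δ sin H₀ = 1.2063×0.88458×-0.18472 + 0.46639×0.98279×0.93430 = -0.197109 + 0.428249 = 0.231140.
Q̄ = (S₀/π) × [bracket] = (1561/π) × 0.231140 = 114.8 W/m².

Q̄ ≈ 115 W/m²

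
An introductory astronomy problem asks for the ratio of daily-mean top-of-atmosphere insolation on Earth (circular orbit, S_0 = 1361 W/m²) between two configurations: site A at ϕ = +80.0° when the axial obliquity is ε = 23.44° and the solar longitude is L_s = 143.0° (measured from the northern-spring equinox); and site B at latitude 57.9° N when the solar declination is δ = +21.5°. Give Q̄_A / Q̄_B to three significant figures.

Q̄_A / Q̄_B ≈ 0.684

— Configuration A (ϕ=+80.0°):
Solar declination: sin δ = sin ε · sin L_s = sin 23.44° × sin 143.0° = 0.23940, so δ = +13.851°.
cos h₀ = −tan(+80.0°) tan(+13.851°) = -1.3983 ≤ −1 ⇒ polar day, h₀ = π.
Bracket: h₀ sin ϕ sin δ + cos ϕ cos δ sin h₀ = 3.1416×0.98481×0.23940 + 0.17365×0.97092×0.00000 = 0.740675 + 0.000000 = 0.740675.
Q̄ = (S_0/π) × [bracket] = (1361/π) × 0.740675 = 320.88 W/m².
— Configuration B (ϕ=+57.9°):
cos h₀ = −tan(+57.9°) tan(+21.500°) = -0.6279, h₀ = 2.2497 rad.
Bracket: h₀ sin ϕ sin δ + cos ϕ cos δ sin h₀ = 2.2497×0.84712×0.36650 + 0.53140×0.93042×0.77826 = 0.698463 + 0.384791 = 1.083254.
Q̄ = (S_0/π) × [bracket] = (1361/π) × 1.083254 = 469.29 W/m².
Ratio Q̄_A / Q̄_B = 320.88 / 469.29 = 0.6838.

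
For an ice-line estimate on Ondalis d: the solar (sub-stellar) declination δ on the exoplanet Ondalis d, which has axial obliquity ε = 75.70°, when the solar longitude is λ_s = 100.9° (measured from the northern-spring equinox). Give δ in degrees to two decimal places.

sin δ = sin ε · sin λ_s = sin 75.70° × sin 100.9° = 0.951533.
δ = arcsin(0.951533) = +72.09°.

δ = +72.09°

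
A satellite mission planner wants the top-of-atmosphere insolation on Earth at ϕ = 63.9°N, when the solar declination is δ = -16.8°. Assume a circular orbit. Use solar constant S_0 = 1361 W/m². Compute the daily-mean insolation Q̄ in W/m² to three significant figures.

Q̄ ≈ 41.7 W/m²

cos h₀ = −tan(+63.9°) tan(-16.800°) = 0.6163, h₀ = 0.9068 rad.
Bracket: h₀ sin ϕ sin δ + cos ϕ cos δ sin h₀ = 0.9068×0.89803×-0.28903 + 0.43994×0.95732×0.78752 = -0.235367 + 0.331675 = 0.096308.
Q̄ = (S_0/π) × [bracket] = (1361/π) × 0.096308 = 41.72 W/m².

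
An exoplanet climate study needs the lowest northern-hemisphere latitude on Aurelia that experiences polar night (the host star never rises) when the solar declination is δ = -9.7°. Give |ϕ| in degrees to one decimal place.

|ϕ| = 80.3°

Polar night requires cos h₀ = −tan ϕ tan δ ≥ 1, i.e. tan ϕ tan δ ≤ −1.
The boundary is |tan ϕ| · |tan δ| = 1, so |ϕ| = 90° − |δ| = 90° − 9.7° = 80.3° in the northern hemisphere.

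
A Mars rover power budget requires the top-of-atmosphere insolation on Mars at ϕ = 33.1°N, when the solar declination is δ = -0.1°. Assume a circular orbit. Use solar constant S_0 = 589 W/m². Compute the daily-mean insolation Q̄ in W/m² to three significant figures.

cos h₀ = −tan(+33.1°) tan(-0.100°) = 0.0011, h₀ = 1.5697 rad.
Bracket: h₀ sin ϕ sin δ + cos ϕ cos δ sin h₀ = 1.5697×0.54610×-0.00175 + 0.83772×1.00000×1.00000 = -0.001500 + 0.837720 = 0.836220.
Q̄ = (S_0/π) × [bracket] = (589/π) × 0.836220 = 156.8 W/m².

Q̄ ≈ 157 W/m²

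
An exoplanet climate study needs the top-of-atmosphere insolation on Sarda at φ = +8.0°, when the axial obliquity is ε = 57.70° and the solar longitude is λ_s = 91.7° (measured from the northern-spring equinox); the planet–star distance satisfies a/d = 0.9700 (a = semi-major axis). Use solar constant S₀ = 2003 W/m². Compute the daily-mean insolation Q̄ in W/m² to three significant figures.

Q̄ ≈ 436 W/m²

Solar declination: sin δ = sin ε · sin λ_s = sin 57.70° × sin 91.7° = 0.84489, so δ = +57.660°.
cos H₀ = −tan(+8.0°) tan(+57.660°) = -0.2220, H₀ = 1.7946 rad.
Bracket: H₀ sin φ sin δ + cos φ cos δ sin H₀ = 1.7946×0.13917×0.84489 + 0.99027×0.53494×0.97505 = 0.211015 + 0.516518 = 0.727533.
Inverse-square distance factor (a/d)² = 0.9700² = 0.940900.
Q̄ = (S₀/π) × 0.940900 × [bracket] = (2003/π) × 0.940900 × 0.727533 = 436.4 W/m².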